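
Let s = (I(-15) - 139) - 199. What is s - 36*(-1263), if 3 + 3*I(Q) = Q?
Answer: 45124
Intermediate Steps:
I(Q) = -1 + Q/3
s = -344 (s = ((-1 + (⅓)*(-15)) - 139) - 199 = ((-1 - 5) - 139) - 199 = (-6 - 139) - 199 = -145 - 199 = -344)
s - 36*(-1263) = -344 - 36*(-1263) = -344 + 45468 = 45124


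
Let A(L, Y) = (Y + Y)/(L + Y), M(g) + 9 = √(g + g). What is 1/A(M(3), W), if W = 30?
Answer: 7/20 + √6/60 ≈ 0.39082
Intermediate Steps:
M(g) = -9 + √2*√g (M(g) = -9 + √(g + g) = -9 + √(2*g) = -9 + √2*√g)
A(L, Y) = 2*Y/(L + Y) (A(L, Y) = (2*Y)/(L + Y) = 2*Y/(L + Y))
1/A(M(3), W) = 1/(2*30/((-9 + √2*√3) + 30)) = 1/(2*30/((-9 + √6) + 30)) = 1/(2*30/(21 + √6)) = 1/(60/(21 + √6)) = 7/20 + √6/60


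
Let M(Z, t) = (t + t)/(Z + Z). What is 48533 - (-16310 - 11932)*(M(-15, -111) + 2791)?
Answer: 395404729/5 ≈ 7.9081e+7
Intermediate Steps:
M(Z, t) = t/Z (M(Z, t) = (2*t)/((2*Z)) = (2*t)*(1/(2*Z)) = t/Z)
48533 - (-16310 - 11932)*(M(-15, -111) + 2791) = 48533 - (-16310 - 11932)*(-111/(-15) + 2791) = 48533 - (-28242)*(-111*(-1/15) + 2791) = 48533 - (-28242)*(37/5 + 2791) = 48533 - (-28242)*13992/5 = 48533 - 1*(-395162064/5) = 48533 + 395162064/5 = 395404729/5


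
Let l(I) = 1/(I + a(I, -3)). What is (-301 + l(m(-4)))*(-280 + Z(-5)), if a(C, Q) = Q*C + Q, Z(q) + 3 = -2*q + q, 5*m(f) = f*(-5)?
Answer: 920736/11 ≈ 83703.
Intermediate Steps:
m(f) = -f (m(f) = (f*(-5))/5 = (-5*f)/5 = -f)
Z(q) = -3 - q (Z(q) = -3 + (-2*q + q) = -3 - q)
a(C, Q) = Q + C*Q (a(C, Q) = C*Q + Q = Q + C*Q)
l(I) = 1/(-3 - 2*I) (l(I) = 1/(I - 3*(1 + I)) = 1/(I + (-3 - 3*I)) = 1/(-3 - 2*I))
(-301 + l(m(-4)))*(-280 + Z(-5)) = (-301 + 1/(-3 - (-2)*(-4)))*(-280 + (-3 - 1*(-5))) = (-301 + 1/(-3 - 2*4))*(-280 + (-3 + 5)) = (-301 + 1/(-3 - 8))*(-280 + 2) = (-301 + 1/(-11))*(-278) = (-301 - 1/11)*(-278) = -3312/11*(-278) = 920736/11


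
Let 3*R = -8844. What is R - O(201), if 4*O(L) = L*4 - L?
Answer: -12395/4 ≈ -3098.8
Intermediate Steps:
R = -2948 (R = (⅓)*(-8844) = -2948)
O(L) = 3*L/4 (O(L) = (L*4 - L)/4 = (4*L - L)/4 = (3*L)/4 = 3*L/4)
R - O(201) = -2948 - 3*201/4 = -2948 - 1*603/4 = -2948 - 603/4 = -12395/4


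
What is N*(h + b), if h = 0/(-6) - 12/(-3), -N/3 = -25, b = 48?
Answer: 3900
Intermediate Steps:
N = 75 (N = -3*(-25) = 75)
h = 4 (h = 0*(-⅙) - 12*(-⅓) = 0 + 4 = 4)
N*(h + b) = 75*(4 + 48) = 75*52 = 3900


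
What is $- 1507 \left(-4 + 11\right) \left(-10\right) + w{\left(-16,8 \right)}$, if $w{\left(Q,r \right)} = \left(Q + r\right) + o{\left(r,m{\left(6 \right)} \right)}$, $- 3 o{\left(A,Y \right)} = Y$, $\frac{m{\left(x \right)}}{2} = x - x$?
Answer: $105482$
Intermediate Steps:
$m{\left(x \right)} = 0$ ($m{\left(x \right)} = 2 \left(x - x\right) = 2 \cdot 0 = 0$)
$o{\left(A,Y \right)} = - \frac{Y}{3}$
$w{\left(Q,r \right)} = Q + r$ ($w{\left(Q,r \right)} = \left(Q + r\right) - 0 = \left(Q + r\right) + 0 = Q + r$)
$- 1507 \left(-4 + 11\right) \left(-10\right) + w{\left(-16,8 \right)} = - 1507 \left(-4 + 11\right) \left(-10\right) + \left(-16 + 8\right) = - 1507 \cdot 7 \left(-10\right) - 8 = \left(-1507\right) \left(-70\right) - 8 = 105490 - 8 = 105482$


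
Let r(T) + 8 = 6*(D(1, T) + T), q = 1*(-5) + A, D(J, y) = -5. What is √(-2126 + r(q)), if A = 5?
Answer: 2*I*√541 ≈ 46.519*I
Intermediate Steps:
q = 0 (q = 1*(-5) + 5 = -5 + 5 = 0)
r(T) = -38 + 6*T (r(T) = -8 + 6*(-5 + T) = -8 + (-30 + 6*T) = -38 + 6*T)
√(-2126 + r(q)) = √(-2126 + (-38 + 6*0)) = √(-2126 + (-38 + 0)) = √(-2126 - 38) = √(-2164) = 2*I*√541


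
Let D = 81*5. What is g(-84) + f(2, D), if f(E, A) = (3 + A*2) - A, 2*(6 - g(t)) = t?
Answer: 456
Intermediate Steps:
g(t) = 6 - t/2
D = 405
f(E, A) = 3 + A (f(E, A) = (3 + 2*A) - A = 3 + A)
g(-84) + f(2, D) = (6 - 1/2*(-84)) + (3 + 405) = (6 + 42) + 408 = 48 + 408 = 456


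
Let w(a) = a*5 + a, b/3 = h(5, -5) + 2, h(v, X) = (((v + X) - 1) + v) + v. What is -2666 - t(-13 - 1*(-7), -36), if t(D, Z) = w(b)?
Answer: -2864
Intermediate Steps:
h(v, X) = -1 + X + 3*v (h(v, X) = (((X + v) - 1) + v) + v = ((-1 + X + v) + v) + v = (-1 + X + 2*v) + v = -1 + X + 3*v)
b = 33 (b = 3*((-1 - 5 + 3*5) + 2) = 3*((-1 - 5 + 15) + 2) = 3*(9 + 2) = 3*11 = 33)
w(a) = 6*a (w(a) = 5*a + a = 6*a)
t(D, Z) = 198 (t(D, Z) = 6*33 = 198)
-2666 - t(-13 - 1*(-7), -36) = -2666 - 1*198 = -2666 - 198 = -2864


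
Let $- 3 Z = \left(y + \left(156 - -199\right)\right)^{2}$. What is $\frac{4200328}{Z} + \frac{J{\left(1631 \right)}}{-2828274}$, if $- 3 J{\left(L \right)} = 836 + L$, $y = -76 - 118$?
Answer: $- \frac{106917042317741}{219935071062} \approx -486.13$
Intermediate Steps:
$y = -194$
$J{\left(L \right)} = - \frac{836}{3} - \frac{L}{3}$ ($J{\left(L \right)} = - \frac{836 + L}{3} = - \frac{836}{3} - \frac{L}{3}$)
$Z = - \frac{25921}{3}$ ($Z = - \frac{\left(-194 + \left(156 - -199\right)\right)^{2}}{3} = - \frac{\left(-194 + \left(156 + 199\right)\right)^{2}}{3} = - \frac{\left(-194 + 355\right)^{2}}{3} = - \frac{161^{2}}{3} = \left(- \frac{1}{3}\right) 25921 = - \frac{25921}{3} \approx -8640.3$)
$\frac{4200328}{Z} + \frac{J{\left(1631 \right)}}{-2828274} = \frac{4200328}{- \frac{25921}{3}} + \frac{- \frac{836}{3} - \frac{1631}{3}}{-2828274} = 4200328 \left(- \frac{3}{25921}\right) + \left(- \frac{836}{3} - \frac{1631}{3}\right) \left(- \frac{1}{2828274}\right) = - \frac{12600984}{25921} - - \frac{2467}{8484822} = - \frac{12600984}{25921} + \frac{2467}{8484822} = - \frac{106917042317741}{219935071062}$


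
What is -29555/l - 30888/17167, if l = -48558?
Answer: -992488819/833595186 ≈ -1.1906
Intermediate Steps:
-29555/l - 30888/17167 = -29555/(-48558) - 30888/17167 = -29555*(-1/48558) - 30888*1/17167 = 29555/48558 - 30888/17167 = -992488819/833595186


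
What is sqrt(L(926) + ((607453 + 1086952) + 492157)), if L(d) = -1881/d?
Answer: sqrt(1874922695706)/926 ≈ 1478.7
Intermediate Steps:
sqrt(L(926) + ((607453 + 1086952) + 492157)) = sqrt(-1881/926 + ((607453 + 1086952) + 492157)) = sqrt(-1881*1/926 + (1694405 + 492157)) = sqrt(-1881/926 + 2186562) = sqrt(2024754531/926) = sqrt(1874922695706)/926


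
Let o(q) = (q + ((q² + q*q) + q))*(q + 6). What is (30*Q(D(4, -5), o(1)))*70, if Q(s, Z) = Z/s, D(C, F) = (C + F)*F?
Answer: 11760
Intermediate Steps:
o(q) = (6 + q)*(2*q + 2*q²) (o(q) = (q + ((q² + q²) + q))*(6 + q) = (q + (2*q² + q))*(6 + q) = (q + (q + 2*q²))*(6 + q) = (2*q + 2*q²)*(6 + q) = (6 + q)*(2*q + 2*q²))
D(C, F) = F*(C + F)
(30*Q(D(4, -5), o(1)))*70 = (30*((2*1*(6 + 1² + 7*1))/((-5*(4 - 5)))))*70 = (30*((2*1*(6 + 1 + 7))/((-5*(-1)))))*70 = (30*((2*1*14)/5))*70 = (30*(28*(⅕)))*70 = (30*(28/5))*70 = 168*70 = 11760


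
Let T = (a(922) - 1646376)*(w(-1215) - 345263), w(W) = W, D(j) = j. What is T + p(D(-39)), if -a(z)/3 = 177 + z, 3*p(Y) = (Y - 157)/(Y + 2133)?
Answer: 1795318336720756/3141 ≈ 5.7158e+11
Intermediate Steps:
p(Y) = (-157 + Y)/(3*(2133 + Y)) (p(Y) = ((Y - 157)/(Y + 2133))/3 = ((-157 + Y)/(2133 + Y))/3 = (-157 + Y)/(3*(2133 + Y)))
a(z) = -531 - 3*z (a(z) = -3*(177 + z) = -531 - 3*z)
T = 571575401694 (T = ((-531 - 3*922) - 1646376)*(-1215 - 345263) = ((-531 - 2766) - 1646376)*(-346478) = (-3297 - 1646376)*(-346478) = -1649673*(-346478) = 571575401694)
T + p(D(-39)) = 571575401694 + (-157 - 39)/(3*(2133 - 39)) = 571575401694 + (⅓)*(-196)/2094 = 571575401694 + (⅓)*(1/2094)*(-196) = 571575401694 - 98/3141 = 1795318336720756/3141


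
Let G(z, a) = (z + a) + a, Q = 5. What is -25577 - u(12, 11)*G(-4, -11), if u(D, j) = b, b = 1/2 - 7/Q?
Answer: -128002/5 ≈ -25600.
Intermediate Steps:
G(z, a) = z + 2*a (G(z, a) = (a + z) + a = z + 2*a)
b = -9/10 (b = 1/2 - 7/5 = 1*(½) - 7*⅕ = ½ - 7/5 = -9/10 ≈ -0.90000)
u(D, j) = -9/10
-25577 - u(12, 11)*G(-4, -11) = -25577 - (-9)*(-4 + 2*(-11))/10 = -25577 - (-9)*(-4 - 22)/10 = -25577 - (-9)*(-26)/10 = -25577 - 1*117/5 = -25577 - 117/5 = -128002/5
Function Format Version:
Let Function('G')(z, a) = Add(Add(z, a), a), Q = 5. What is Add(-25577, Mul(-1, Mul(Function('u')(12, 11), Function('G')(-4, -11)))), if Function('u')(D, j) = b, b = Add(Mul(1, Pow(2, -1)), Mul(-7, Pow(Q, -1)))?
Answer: Rational(-128002, 5) ≈ -25600.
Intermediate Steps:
Function('G')(z, a) = Add(z, Mul(2, a)) (Function('G')(z, a) = Add(Add(a, z), a) = Add(z, Mul(2, a)))
b = Rational(-9, 10) (b = Add(Mul(1, Pow(2, -1)), Mul(-7, Pow(5, -1))) = Add(Mul(1, Rational(1, 2)), Mul(-7, Rational(1, 5))) = Add(Rational(1, 2), Rational(-7, 5)) = Rational(-9, 10) ≈ -0.90000)
Function('u')(D, j) = Rational(-9, 10)
Add(-25577, Mul(-1, Mul(Function('u')(12, 11), Function('G')(-4, -11)))) = Add(-25577, Mul(-1, Mul(Rational(-9, 10), Add(-4, Mul(2, -11))))) = Add(-25577, Mul(-1, Mul(Rational(-9, 10), Add(-4, -22)))) = Add(-25577, Mul(-1, Mul(Rational(-9, 10), -26))) = Add(-25577, Mul(-1, Rational(117, 5))) = Add(-25577, Rational(-117, 5)) = Rational(-128002, 5)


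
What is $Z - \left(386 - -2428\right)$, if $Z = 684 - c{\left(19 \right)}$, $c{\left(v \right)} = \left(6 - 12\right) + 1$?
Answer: $-2125$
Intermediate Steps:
$c{\left(v \right)} = -5$ ($c{\left(v \right)} = -6 + 1 = -5$)
$Z = 689$ ($Z = 684 - -5 = 684 + 5 = 689$)
$Z - \left(386 - -2428\right) = 689 - \left(386 - -2428\right) = 689 - \left(386 + 2428\right) = 689 - 2814 = -2125$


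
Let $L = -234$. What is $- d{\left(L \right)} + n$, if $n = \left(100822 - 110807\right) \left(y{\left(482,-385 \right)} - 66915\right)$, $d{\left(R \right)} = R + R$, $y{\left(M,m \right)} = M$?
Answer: $663333973$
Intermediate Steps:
$d{\left(R \right)} = 2 R$
$n = 663333505$ ($n = \left(100822 - 110807\right) \left(482 - 66915\right) = \left(-9985\right) \left(-66433\right) = 663333505$)
$- d{\left(L \right)} + n = - 2 \left(-234\right) + 663333505 = \left(-1\right) \left(-468\right) + 663333505 = 468 + 663333505 = 663333973$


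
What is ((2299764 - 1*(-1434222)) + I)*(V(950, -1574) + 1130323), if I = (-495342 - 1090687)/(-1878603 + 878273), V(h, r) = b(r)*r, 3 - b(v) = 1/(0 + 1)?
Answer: 842049275930637915/200066 ≈ 4.2089e+12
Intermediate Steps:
b(v) = 2 (b(v) = 3 - 1/(0 + 1) = 3 - 1/1 = 3 - 1*1 = 3 - 1 = 2)
V(h, r) = 2*r
I = 1586029/1000330 (I = -1586029/(-1000330) = -1586029*(-1/1000330) = 1586029/1000330 ≈ 1.5855)
((2299764 - 1*(-1434222)) + I)*(V(950, -1574) + 1130323) = ((2299764 - 1*(-1434222)) + 1586029/1000330)*(2*(-1574) + 1130323) = ((2299764 + 1434222) + 1586029/1000330)*(-3148 + 1130323) = (3733986 + 1586029/1000330)*1127175 = (3735219801409/1000330)*1127175 = 842049275930637915/200066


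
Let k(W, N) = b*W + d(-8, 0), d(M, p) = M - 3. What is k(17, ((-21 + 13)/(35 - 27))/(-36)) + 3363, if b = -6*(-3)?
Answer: 3658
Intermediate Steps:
d(M, p) = -3 + M
b = 18
k(W, N) = -11 + 18*W (k(W, N) = 18*W + (-3 - 8) = 18*W - 11 = -11 + 18*W)
k(17, ((-21 + 13)/(35 - 27))/(-36)) + 3363 = (-11 + 18*17) + 3363 = (-11 + 306) + 3363 = 295 + 3363 = 3658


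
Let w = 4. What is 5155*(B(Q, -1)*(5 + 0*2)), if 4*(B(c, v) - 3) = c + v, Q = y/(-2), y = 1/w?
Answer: 2242425/32 ≈ 70076.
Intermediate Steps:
y = ¼ (y = 1/4 = ¼ ≈ 0.25000)
Q = -⅛ (Q = (¼)/(-2) = (¼)*(-½) = -⅛ ≈ -0.12500)
B(c, v) = 3 + c/4 + v/4 (B(c, v) = 3 + (c + v)/4 = 3 + (c/4 + v/4) = 3 + c/4 + v/4)
5155*(B(Q, -1)*(5 + 0*2)) = 5155*((3 + (¼)*(-⅛) + (¼)*(-1))*(5 + 0*2)) = 5155*((3 - 1/32 - ¼)*(5 + 0)) = 5155*((87/32)*5) = 5155*(435/32) = 2242425/32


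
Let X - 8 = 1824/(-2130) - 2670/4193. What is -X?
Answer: -9685598/1488515 ≈ -6.5069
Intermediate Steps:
X = 9685598/1488515 (X = 8 + (1824/(-2130) - 2670/4193) = 8 + (1824*(-1/2130) - 2670*1/4193) = 8 + (-304/355 - 2670/4193) = 8 - 2222522/1488515 = 9685598/1488515 ≈ 6.5069)
-X = -1*9685598/1488515 = -9685598/1488515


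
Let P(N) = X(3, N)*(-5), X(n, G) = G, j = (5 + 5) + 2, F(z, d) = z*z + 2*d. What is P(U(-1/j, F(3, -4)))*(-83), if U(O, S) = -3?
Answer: -1245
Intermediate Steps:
F(z, d) = z² + 2*d
j = 12 (j = 10 + 2 = 12)
P(N) = -5*N (P(N) = N*(-5) = -5*N)
P(U(-1/j, F(3, -4)))*(-83) = -5*(-3)*(-83) = 15*(-83) = -1245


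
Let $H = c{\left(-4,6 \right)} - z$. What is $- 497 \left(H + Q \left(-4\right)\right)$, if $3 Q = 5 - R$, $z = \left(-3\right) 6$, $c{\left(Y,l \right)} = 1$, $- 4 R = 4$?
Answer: $-5467$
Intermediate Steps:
$R = -1$ ($R = \left(- \frac{1}{4}\right) 4 = -1$)
$z = -18$
$Q = 2$ ($Q = \frac{5 - -1}{3} = \frac{5 + 1}{3} = \frac{1}{3} \cdot 6 = 2$)
$H = 19$ ($H = 1 - -18 = 1 + 18 = 19$)
$- 497 \left(H + Q \left(-4\right)\right) = - 497 \left(19 + 2 \left(-4\right)\right) = - 497 \left(19 - 8\right) = \left(-497\right) 11 = -5467$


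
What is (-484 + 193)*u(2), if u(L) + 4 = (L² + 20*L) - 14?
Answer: -7566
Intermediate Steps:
u(L) = -18 + L² + 20*L (u(L) = -4 + ((L² + 20*L) - 14) = -4 + (-14 + L² + 20*L) = -18 + L² + 20*L)
(-484 + 193)*u(2) = (-484 + 193)*(-18 + 2² + 20*2) = -291*(-18 + 4 + 40) = -291*26 = -7566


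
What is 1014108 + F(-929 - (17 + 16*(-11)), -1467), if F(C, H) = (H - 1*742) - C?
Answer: 1012669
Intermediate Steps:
F(C, H) = -742 + H - C (F(C, H) = (H - 742) - C = (-742 + H) - C = -742 + H - C)
1014108 + F(-929 - (17 + 16*(-11)), -1467) = 1014108 + (-742 - 1467 - (-929 - (17 + 16*(-11)))) = 1014108 + (-742 - 1467 - (-929 - (17 - 176))) = 1014108 + (-742 - 1467 - (-929 - 1*(-159))) = 1014108 + (-742 - 1467 - (-929 + 159)) = 1014108 + (-742 - 1467 - 1*(-770)) = 1014108 + (-742 - 1467 + 770) = 1014108 - 1439 = 1012669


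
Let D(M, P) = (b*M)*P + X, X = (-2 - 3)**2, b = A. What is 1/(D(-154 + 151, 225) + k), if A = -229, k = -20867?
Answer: 1/133733 ≈ 7.4776e-6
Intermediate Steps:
b = -229
X = 25 (X = (-5)**2 = 25)
D(M, P) = 25 - 229*M*P (D(M, P) = (-229*M)*P + 25 = -229*M*P + 25 = 25 - 229*M*P)
1/(D(-154 + 151, 225) + k) = 1/((25 - 229*(-154 + 151)*225) - 20867) = 1/((25 - 229*(-3)*225) - 20867) = 1/((25 + 154575) - 20867) = 1/(154600 - 20867) = 1/133733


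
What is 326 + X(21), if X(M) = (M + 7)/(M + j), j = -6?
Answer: 4918/15 ≈ 327.87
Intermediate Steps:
X(M) = (7 + M)/(-6 + M) (X(M) = (M + 7)/(M - 6) = (7 + M)/(-6 + M))
326 + X(21) = 326 + (7 + 21)/(-6 + 21) = 326 + 28/15 = 4918/15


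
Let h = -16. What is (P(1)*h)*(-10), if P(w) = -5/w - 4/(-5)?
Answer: -672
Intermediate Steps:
P(w) = ⅘ - 5/w (P(w) = -5/w - 4*(-⅕) = -5/w + ⅘ = ⅘ - 5/w)
(P(1)*h)*(-10) = ((⅘ - 5/1)*(-16))*(-10) = ((⅘ - 5*1)*(-16))*(-10) = ((⅘ - 5)*(-16))*(-10) = -21/5*(-16)*(-10) = (336/5)*(-10) = -672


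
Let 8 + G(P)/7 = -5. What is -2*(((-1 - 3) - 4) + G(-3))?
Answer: 198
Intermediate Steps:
G(P) = -91 (G(P) = -56 + 7*(-5) = -56 - 35 = -91)
-2*(((-1 - 3) - 4) + G(-3)) = -2*(((-1 - 3) - 4) - 91) = -2*((-4 - 4) - 91) = -2*(-8 - 91) = -2*(-99) = 198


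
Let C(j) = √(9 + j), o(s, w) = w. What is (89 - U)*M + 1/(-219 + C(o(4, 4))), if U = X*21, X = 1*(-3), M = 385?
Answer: 2805916741/47948 - √13/47948 ≈ 58520.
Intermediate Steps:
X = -3
U = -63 (U = -3*21 = -63)
(89 - U)*M + 1/(-219 + C(o(4, 4))) = (89 - 1*(-63))*385 + 1/(-219 + √(9 + 4)) = (89 + 63)*385 + 1/(-219 + √13) = 152*385 + 1/(-219 + √13) = 58520 + 1/(-219 + √13)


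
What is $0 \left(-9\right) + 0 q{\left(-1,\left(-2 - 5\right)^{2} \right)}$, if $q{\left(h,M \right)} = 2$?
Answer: $0$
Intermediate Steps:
$0 \left(-9\right) + 0 q{\left(-1,\left(-2 - 5\right)^{2} \right)} = 0 \left(-9\right) + 0 \cdot 2 = 0 + 0 = 0$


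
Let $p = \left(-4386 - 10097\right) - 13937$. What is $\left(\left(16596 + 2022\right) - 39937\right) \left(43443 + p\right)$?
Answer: $-320275337$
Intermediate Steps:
$p = -28420$ ($p = -14483 - 13937 = -28420$)
$\left(\left(16596 + 2022\right) - 39937\right) \left(43443 + p\right) = \left(\left(16596 + 2022\right) - 39937\right) \left(43443 - 28420\right) = \left(18618 - 39937\right) 15023 = \left(-21319\right) 15023 = -320275337$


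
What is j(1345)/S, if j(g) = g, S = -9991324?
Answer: -1345/9991324 ≈ -0.00013462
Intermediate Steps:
j(1345)/S = 1345/(-9991324) = 1345*(-1/9991324) = -1345/9991324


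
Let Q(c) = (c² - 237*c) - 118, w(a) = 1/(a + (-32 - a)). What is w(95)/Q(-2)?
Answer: -1/11520 ≈ -8.6806e-5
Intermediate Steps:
w(a) = -1/32 (w(a) = 1/(-32) = -1/32)
Q(c) = -118 + c² - 237*c
w(95)/Q(-2) = -1/(32*(-118 + (-2)² - 237*(-2))) = -1/(32*(-118 + 4 + 474)) = -1/32/360 = -1/32*1/360 = -1/11520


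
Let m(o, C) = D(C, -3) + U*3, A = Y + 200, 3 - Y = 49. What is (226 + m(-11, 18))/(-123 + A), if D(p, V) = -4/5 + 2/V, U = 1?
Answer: 3413/465 ≈ 7.3398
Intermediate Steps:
Y = -46 (Y = 3 - 1*49 = 3 - 49 = -46)
A = 154 (A = -46 + 200 = 154)
D(p, V) = -⅘ + 2/V (D(p, V) = -4*⅕ + 2/V = -⅘ + 2/V)
m(o, C) = 23/15 (m(o, C) = (-⅘ + 2/(-3)) + 1*3 = (-⅘ + 2*(-⅓)) + 3 = (-⅘ - ⅔) + 3 = -22/15 + 3 = 23/15)
(226 + m(-11, 18))/(-123 + A) = (226 + 23/15)/(-123 + 154) = (3413/15)/31 = (3413/15)*(1/31) = 3413/465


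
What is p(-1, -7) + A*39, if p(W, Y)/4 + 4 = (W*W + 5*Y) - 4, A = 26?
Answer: 846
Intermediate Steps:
p(W, Y) = -32 + 4*W² + 20*Y (p(W, Y) = -16 + 4*((W*W + 5*Y) - 4) = -16 + 4*((W² + 5*Y) - 4) = -16 + 4*(-4 + W² + 5*Y) = -16 + (-16 + 4*W² + 20*Y) = -32 + 4*W² + 20*Y)
p(-1, -7) + A*39 = (-32 + 4*(-1)² + 20*(-7)) + 26*39 = (-32 + 4*1 - 140) + 1014 = (-32 + 4 - 140) + 1014 = -168 + 1014 = 846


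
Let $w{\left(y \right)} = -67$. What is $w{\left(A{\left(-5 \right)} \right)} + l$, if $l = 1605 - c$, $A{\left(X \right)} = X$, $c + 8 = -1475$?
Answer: $3021$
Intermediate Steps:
$c = -1483$ ($c = -8 - 1475 = -1483$)
$l = 3088$ ($l = 1605 - -1483 = 1605 + 1483 = 3088$)
$w{\left(A{\left(-5 \right)} \right)} + l = -67 + 3088 = 3021$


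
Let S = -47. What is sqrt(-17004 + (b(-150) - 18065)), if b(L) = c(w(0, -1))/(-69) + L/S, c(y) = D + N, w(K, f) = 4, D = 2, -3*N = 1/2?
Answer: I*sqrt(1475156423078)/6486 ≈ 187.26*I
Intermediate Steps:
N = -1/6 (N = -1/(3*2) = -1/3*1/2 = -1/6 ≈ -0.16667)
c(y) = 11/6 (c(y) = 2 - 1/6 = 11/6)
b(L) = -11/414 - L/47 (b(L) = (11/6)/(-69) + L/(-47) = (11/6)*(-1/69) + L*(-1/47) = -11/414 - L/47)
sqrt(-17004 + (b(-150) - 18065)) = sqrt(-17004 + ((-11/414 - 1/47*(-150)) - 18065)) = sqrt(-17004 + ((-11/414 + 150/47) - 18065)) = sqrt(-17004 + (61583/19458 - 18065)) = sqrt(-17004 - 351447187/19458) = sqrt(-682311019/19458) = I*sqrt(1475156423078)/6486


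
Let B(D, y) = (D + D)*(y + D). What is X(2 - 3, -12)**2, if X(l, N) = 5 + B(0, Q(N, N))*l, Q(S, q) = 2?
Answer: 25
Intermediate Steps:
B(D, y) = 2*D*(D + y) (B(D, y) = (2*D)*(D + y) = 2*D*(D + y))
X(l, N) = 5 (X(l, N) = 5 + (2*0*(0 + 2))*l = 5 + (2*0*2)*l = 5 + 0*l = 5 + 0 = 5)
X(2 - 3, -12)**2 = 5**2 = 25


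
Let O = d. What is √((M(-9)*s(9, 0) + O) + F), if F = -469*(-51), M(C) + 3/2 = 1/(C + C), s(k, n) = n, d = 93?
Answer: 6*√667 ≈ 154.96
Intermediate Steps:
M(C) = -3/2 + 1/(2*C) (M(C) = -3/2 + 1/(C + C) = -3/2 + 1/(2*C))
O = 93
F = 23919
√((M(-9)*s(9, 0) + O) + F) = √((((½)*(1 - 3*(-9))/(-9))*0 + 93) + 23919) = √((((½)*(-⅑)*(1 + 27))*0 + 93) + 23919) = √((((½)*(-⅑)*28)*0 + 93) + 23919) = √((-14/9*0 + 93) + 23919) = √((0 + 93) + 23919) = √(93 + 23919) = √24012 = 6*√667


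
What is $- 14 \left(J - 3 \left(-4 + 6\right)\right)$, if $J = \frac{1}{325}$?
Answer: $\frac{27286}{325} \approx 83.957$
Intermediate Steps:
$J = \frac{1}{325} \approx 0.0030769$
$- 14 \left(J - 3 \left(-4 + 6\right)\right) = - 14 \left(\frac{1}{325} - 3 \left(-4 + 6\right)\right) = - 14 \left(\frac{1}{325} - 6\right) = \left(-14\right) \left(- \frac{1949}{325}\right) = \frac{27286}{325}$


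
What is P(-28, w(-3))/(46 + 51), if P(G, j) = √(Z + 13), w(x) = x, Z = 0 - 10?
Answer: √3/97 ≈ 0.017856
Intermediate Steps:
Z = -10
P(G, j) = √3 (P(G, j) = √(-10 + 13) = √3)
P(-28, w(-3))/(46 + 51) = √3/(46 + 51) = √3/97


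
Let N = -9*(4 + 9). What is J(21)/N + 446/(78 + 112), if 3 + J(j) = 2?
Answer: 26186/11115 ≈ 2.3559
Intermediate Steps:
J(j) = -1 (J(j) = -3 + 2 = -1)
N = -117 (N = -9*13 = -117)
J(21)/N + 446/(78 + 112) = -1/(-117) + 446/(78 + 112) = -1*(-1/117) + 446/190 = 1/117 + 446*(1/190) = 1/117 + 223/95 = 26186/11115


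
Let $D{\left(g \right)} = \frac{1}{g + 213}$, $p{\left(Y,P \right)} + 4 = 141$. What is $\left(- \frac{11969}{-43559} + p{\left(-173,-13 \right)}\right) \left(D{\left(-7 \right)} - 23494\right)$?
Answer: $- \frac{14469807263088}{4486577} \approx -3.2251 \cdot 10^{6}$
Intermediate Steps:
$p{\left(Y,P \right)} = 137$ ($p{\left(Y,P \right)} = -4 + 141 = 137$)
$D{\left(g \right)} = \frac{1}{213 + g}$
$\left(- \frac{11969}{-43559} + p{\left(-173,-13 \right)}\right) \left(D{\left(-7 \right)} - 23494\right) = \left(- \frac{11969}{-43559} + 137\right) \left(\frac{1}{213 - 7} - 23494\right) = \left(\left(-11969\right) \left(- \frac{1}{43559}\right) + 137\right) \left(\frac{1}{206} - 23494\right) = \left(\frac{11969}{43559} + 137\right) \left(\frac{1}{206} - 23494\right) = \frac{5979552}{43559} \left(- \frac{4839763}{206}\right) = - \frac{14469807263088}{4486577}$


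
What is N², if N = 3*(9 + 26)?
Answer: 11025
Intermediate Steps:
N = 105 (N = 3*35 = 105)
N² = 105² = 11025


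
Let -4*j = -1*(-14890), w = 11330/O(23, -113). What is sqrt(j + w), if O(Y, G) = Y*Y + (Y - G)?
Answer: 3*I*sqrt(29131522)/266 ≈ 60.872*I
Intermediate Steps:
O(Y, G) = Y + Y**2 - G (O(Y, G) = Y**2 + (Y - G) = Y + Y**2 - G)
w = 2266/133 (w = 11330/(23 + 23**2 - 1*(-113)) = 11330/(23 + 529 + 113) = 11330/665 = 11330*(1/665) = 2266/133 ≈ 17.038)
j = -7445/2 (j = -(-1)*(-14890)/4 = -1/4*14890 = -7445/2 ≈ -3722.5)
sqrt(j + w) = sqrt(-7445/2 + 2266/133) = sqrt(-985653/266) = 3*I*sqrt(29131522)/266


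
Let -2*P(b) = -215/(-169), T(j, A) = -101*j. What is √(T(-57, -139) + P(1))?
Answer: √3891302/26 ≈ 75.871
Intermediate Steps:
P(b) = -215/338 (P(b) = -(-215)/(2*(-169)) = -(-215)*(-1)/(2*169) = -½*215/169 = -215/338)
√(T(-57, -139) + P(1)) = √(-101*(-57) - 215/338) = √(5757 - 215/338) = √(1945651/338) = √3891302/26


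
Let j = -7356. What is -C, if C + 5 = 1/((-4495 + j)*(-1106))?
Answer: 65536029/13107206 ≈ 5.0000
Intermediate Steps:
C = -65536029/13107206 (C = -5 + 1/(-4495 - 7356*(-1106)) = -5 - 1/1106/(-11851) = -5 - 1/11851*(-1/1106) = -5 + 1/13107206 = -65536029/13107206 ≈ -5.0000)
-C = -1*(-65536029/13107206) = 65536029/13107206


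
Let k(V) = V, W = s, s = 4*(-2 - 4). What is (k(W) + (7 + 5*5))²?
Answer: 64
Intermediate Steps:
s = -24 (s = 4*(-6) = -24)
W = -24
(k(W) + (7 + 5*5))² = (-24 + (7 + 5*5))² = (-24 + (7 + 25))² = (-24 + 32)² = 8² = 64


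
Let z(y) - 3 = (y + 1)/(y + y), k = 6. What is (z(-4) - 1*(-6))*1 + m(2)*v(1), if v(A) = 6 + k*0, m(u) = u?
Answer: 171/8 ≈ 21.375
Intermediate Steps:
v(A) = 6 (v(A) = 6 + 6*0 = 6 + 0 = 6)
z(y) = 3 + (1 + y)/(2*y) (z(y) = 3 + (y + 1)/(y + y) = 3 + (1 + y)/((2*y)) = 3 + (1 + y)*(1/(2*y)) = 3 + (1 + y)/(2*y))
(z(-4) - 1*(-6))*1 + m(2)*v(1) = ((1/2)*(1 + 7*(-4))/(-4) - 1*(-6))*1 + 2*6 = ((1/2)*(-1/4)*(1 - 28) + 6)*1 + 12 = ((1/2)*(-1/4)*(-27) + 6)*1 + 12 = (27/8 + 6)*1 + 12 = (75/8)*1 + 12 = 75/8 + 12 = 171/8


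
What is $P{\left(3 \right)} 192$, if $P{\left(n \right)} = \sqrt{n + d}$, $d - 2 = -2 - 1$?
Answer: $192 \sqrt{2} \approx 271.53$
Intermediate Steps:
$d = -1$ ($d = 2 - 3 = -1$)
$P{\left(n \right)} = \sqrt{-1 + n}$ ($P{\left(n \right)} = \sqrt{n - 1} = \sqrt{-1 + n}$)
$P{\left(3 \right)} 192 = \sqrt{-1 + 3} \cdot 192 = \sqrt{2} \cdot 192 = 192 \sqrt{2}$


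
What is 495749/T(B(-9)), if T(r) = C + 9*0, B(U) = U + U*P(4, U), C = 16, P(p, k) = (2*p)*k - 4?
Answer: 495749/16 ≈ 30984.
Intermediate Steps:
P(p, k) = -4 + 2*k*p (P(p, k) = 2*k*p - 4 = -4 + 2*k*p)
B(U) = U + U*(-4 + 8*U) (B(U) = U + U*(-4 + 2*U*4) = U + U*(-4 + 8*U))
T(r) = 16 (T(r) = 16 + 9*0 = 16 + 0 = 16)
495749/T(B(-9)) = 495749/16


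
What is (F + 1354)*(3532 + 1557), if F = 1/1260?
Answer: 1240291807/180 ≈ 6.8905e+6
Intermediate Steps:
F = 1/1260 ≈ 0.00079365
(F + 1354)*(3532 + 1557) = (1/1260 + 1354)*(3532 + 1557) = (1706041/1260)*5089 = 1240291807/180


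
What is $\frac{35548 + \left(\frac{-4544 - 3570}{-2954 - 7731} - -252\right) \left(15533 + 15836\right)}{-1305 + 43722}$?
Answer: $\frac{85099155226}{453225645} \approx 187.76$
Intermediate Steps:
$\frac{35548 + \left(\frac{-4544 - 3570}{-2954 - 7731} - -252\right) \left(15533 + 15836\right)}{-1305 + 43722} = \frac{35548 + \left(- \frac{8114}{-10685} + 252\right) 31369}{42417} = \left(35548 + \left(\left(-8114\right) \left(- \frac{1}{10685}\right) + 252\right) 31369\right) \frac{1}{42417} = \left(35548 + \left(\frac{8114}{10685} + 252\right) 31369\right) \frac{1}{42417} = \left(35548 + \frac{2700734}{10685} \cdot 31369\right) \frac{1}{42417} = \left(35548 + \frac{84719324846}{10685}\right) \frac{1}{42417} = \frac{85099155226}{10685} \cdot \frac{1}{42417} = \frac{85099155226}{453225645}$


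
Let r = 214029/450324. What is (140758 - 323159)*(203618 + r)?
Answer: -1858347723143629/50036 ≈ -3.7140e+10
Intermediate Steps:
r = 23781/50036 (r = 214029*(1/450324) = 23781/50036 ≈ 0.47528)
(140758 - 323159)*(203618 + r) = (140758 - 323159)*(203618 + 23781/50036) = -182401*10188254029/50036 = -1858347723143629/50036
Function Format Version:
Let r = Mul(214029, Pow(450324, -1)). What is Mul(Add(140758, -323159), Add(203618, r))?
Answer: Rational(-1858347723143629, 50036) ≈ -3.7140e+10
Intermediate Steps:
r = Rational(23781, 50036) (r = Mul(214029, Rational(1, 450324)) = Rational(23781, 50036) ≈ 0.47528)
Mul(Add(140758, -323159), Add(203618, r)) = Mul(Add(140758, -323159), Add(203618, Rational(23781, 50036))) = Mul(-182401, Rational(10188254029, 50036)) = Rational(-1858347723143629, 50036)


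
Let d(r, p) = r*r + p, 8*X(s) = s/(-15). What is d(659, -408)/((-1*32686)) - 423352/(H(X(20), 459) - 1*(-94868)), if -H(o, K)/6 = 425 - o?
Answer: -53891537213/3017473462 ≈ -17.860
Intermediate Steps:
X(s) = -s/120 (X(s) = (s/(-15))/8 = (s*(-1/15))/8 = (-s/15)/8 = -s/120)
H(o, K) = -2550 + 6*o (H(o, K) = -6*(425 - o) = -2550 + 6*o)
d(r, p) = p + r**2 (d(r, p) = r**2 + p = p + r**2)
d(659, -408)/((-1*32686)) - 423352/(H(X(20), 459) - 1*(-94868)) = (-408 + 659**2)/((-1*32686)) - 423352/((-2550 + 6*(-1/120*20)) - 1*(-94868)) = (-408 + 434281)/(-32686) - 423352/((-2550 + 6*(-1/6)) + 94868) = 433873*(-1/32686) - 423352/((-2550 - 1) + 94868) = -433873/32686 - 423352/(-2551 + 94868) = -433873/32686 - 423352/92317 = -53891537213/3017473462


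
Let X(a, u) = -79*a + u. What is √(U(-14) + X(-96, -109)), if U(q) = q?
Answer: 3*√829 ≈ 86.377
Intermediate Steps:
X(a, u) = u - 79*a
√(U(-14) + X(-96, -109)) = √(-14 + (-109 - 79*(-96))) = √(-14 + (-109 + 7584)) = √(-14 + 7475) = √7461 = 3*√829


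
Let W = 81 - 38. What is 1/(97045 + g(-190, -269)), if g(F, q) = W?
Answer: 1/97088 ≈ 1.0300e-5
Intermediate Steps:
W = 43
g(F, q) = 43
1/(97045 + g(-190, -269)) = 1/(97045 + 43) = 1/97088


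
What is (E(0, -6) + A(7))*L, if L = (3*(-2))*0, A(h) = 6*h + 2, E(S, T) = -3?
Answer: 0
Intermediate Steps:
A(h) = 2 + 6*h
L = 0 (L = -6*0 = 0)
(E(0, -6) + A(7))*L = (-3 + (2 + 6*7))*0 = (-3 + (2 + 42))*0 = (-3 + 44)*0 = 41*0 = 0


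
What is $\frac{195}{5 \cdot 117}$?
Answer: $\frac{1}{3} \approx 0.33333$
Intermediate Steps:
$\frac{195}{5 \cdot 117} = \frac{195}{585} = 195 \cdot \frac{1}{585} = \frac{1}{3}$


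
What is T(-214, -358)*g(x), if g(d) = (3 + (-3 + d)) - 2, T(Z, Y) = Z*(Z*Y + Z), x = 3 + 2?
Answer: -49047516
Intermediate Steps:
x = 5
T(Z, Y) = Z*(Z + Y*Z) (T(Z, Y) = Z*(Y*Z + Z) = Z*(Z + Y*Z))
g(d) = -2 + d (g(d) = d - 2 = -2 + d)
T(-214, -358)*g(x) = ((-214)**2*(1 - 358))*(-2 + 5) = (45796*(-357))*3 = -16349172*3 = -49047516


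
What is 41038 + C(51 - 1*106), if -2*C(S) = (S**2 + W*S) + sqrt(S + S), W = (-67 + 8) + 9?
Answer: 76301/2 - I*sqrt(110)/2 ≈ 38151.0 - 5.244*I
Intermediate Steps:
W = -50 (W = -59 + 9 = -50)
C(S) = 25*S - S**2/2 - sqrt(2)*sqrt(S)/2 (C(S) = -((S**2 - 50*S) + sqrt(S + S))/2 = -((S**2 - 50*S) + sqrt(2*S))/2 = -((S**2 - 50*S) + sqrt(2)*sqrt(S))/2 = -(S**2 - 50*S + sqrt(2)*sqrt(S))/2 = 25*S - S**2/2 - sqrt(2)*sqrt(S)/2)
41038 + C(51 - 1*106) = 41038 + (25*(51 - 1*106) - (51 - 1*106)**2/2 - sqrt(2)*sqrt(51 - 1*106)/2) = 41038 + (25*(51 - 106) - (51 - 106)**2/2 - sqrt(2)*sqrt(51 - 106)/2) = 41038 + (25*(-55) - 1/2*(-55)**2 - sqrt(2)*sqrt(-55)/2) = 41038 + (-1375 - 1/2*3025 - sqrt(2)*I*sqrt(55)/2) = 41038 + (-1375 - 3025/2 - I*sqrt(110)/2) = 41038 + (-5775/2 - I*sqrt(110)/2) = 76301/2 - I*sqrt(110)/2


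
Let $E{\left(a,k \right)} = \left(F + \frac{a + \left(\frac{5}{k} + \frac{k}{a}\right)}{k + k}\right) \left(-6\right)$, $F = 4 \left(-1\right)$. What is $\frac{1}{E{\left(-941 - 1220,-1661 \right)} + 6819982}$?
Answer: $\frac{5962028281}{40661045386617691} \approx 1.4663 \cdot 10^{-7}$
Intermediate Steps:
$F = -4$
$E{\left(a,k \right)} = 24 - \frac{3 \left(a + \frac{5}{k} + \frac{k}{a}\right)}{k}$ ($E{\left(a,k \right)} = \left(-4 + \frac{a + \left(\frac{5}{k} + \frac{k}{a}\right)}{k + k}\right) \left(-6\right) = \left(-4 + \frac{a + \frac{5}{k} + \frac{k}{a}}{2 k}\right) \left(-6\right) = 24 - \frac{3 \left(a + \frac{5}{k} + \frac{k}{a}\right)}{k}$)
$\frac{1}{E{\left(-941 - 1220,-1661 \right)} + 6819982} = \frac{1}{\left(24 - \frac{15}{2758921} - \frac{3}{-941 - 1220} - \frac{3 \left(-941 - 1220\right)}{-1661}\right) + 6819982} = \frac{1}{\left(24 - \frac{15}{2758921} - \frac{3}{-941 - 1220} - 3 \left(-941 - 1220\right) \left(- \frac{1}{1661}\right)\right) + 6819982} = \frac{1}{\left(24 - \frac{15}{2758921} - \frac{3}{-2161} - \left(-6483\right) \left(- \frac{1}{1661}\right)\right) + 6819982} = \frac{1}{\left(24 - \frac{15}{2758921} - - \frac{3}{2161} - \frac{6483}{1661}\right) + 6819982} = \frac{1}{\left(24 - \frac{15}{2758921} + \frac{3}{2161} - \frac{6483}{1661}\right) + 6819982} = \frac{1}{\frac{119826706749}{5962028281} + 6819982} = \frac{1}{\frac{40661045386617691}{5962028281}} = \frac{5962028281}{40661045386617691}$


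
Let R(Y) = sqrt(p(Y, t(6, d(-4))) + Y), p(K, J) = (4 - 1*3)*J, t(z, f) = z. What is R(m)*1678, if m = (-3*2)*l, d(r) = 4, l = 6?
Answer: 1678*I*sqrt(30) ≈ 9190.8*I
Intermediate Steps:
m = -36 (m = -3*2*6 = -6*6 = -36)
p(K, J) = J (p(K, J) = (4 - 3)*J = 1*J = J)
R(Y) = sqrt(6 + Y)
R(m)*1678 = sqrt(6 - 36)*1678 = sqrt(-30)*1678 = (I*sqrt(30))*1678 = 1678*I*sqrt(30)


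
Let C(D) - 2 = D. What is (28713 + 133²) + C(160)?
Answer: 46564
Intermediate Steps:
C(D) = 2 + D
(28713 + 133²) + C(160) = (28713 + 133²) + (2 + 160) = (28713 + 17689) + 162 = 46402 + 162 = 46564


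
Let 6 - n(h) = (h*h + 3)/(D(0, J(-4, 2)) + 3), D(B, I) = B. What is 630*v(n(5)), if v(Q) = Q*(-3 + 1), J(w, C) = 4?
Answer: 4200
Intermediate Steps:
n(h) = 5 - h²/3 (n(h) = 6 - (h*h + 3)/(0 + 3) = 6 - (h² + 3)/3 = 6 - (3 + h²)/3 = 6 - (1 + h²/3) = 6 + (-1 - h²/3) = 5 - h²/3)
v(Q) = -2*Q (v(Q) = Q*(-2) = -2*Q)
630*v(n(5)) = 630*(-2*(5 - ⅓*5²)) = 630*(-2*(5 - ⅓*25)) = 630*(-2*(5 - 25/3)) = 630*(-2*(-10/3)) = 630*(20/3) = 4200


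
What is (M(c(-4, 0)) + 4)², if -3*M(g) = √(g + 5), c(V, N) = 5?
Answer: (12 - √10)²/9 ≈ 8.6784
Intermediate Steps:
M(g) = -√(5 + g)/3 (M(g) = -√(g + 5)/3 = -√(5 + g)/3)
(M(c(-4, 0)) + 4)² = (-√(5 + 5)/3 + 4)² = (-√10/3 + 4)² = (4 - √10/3)²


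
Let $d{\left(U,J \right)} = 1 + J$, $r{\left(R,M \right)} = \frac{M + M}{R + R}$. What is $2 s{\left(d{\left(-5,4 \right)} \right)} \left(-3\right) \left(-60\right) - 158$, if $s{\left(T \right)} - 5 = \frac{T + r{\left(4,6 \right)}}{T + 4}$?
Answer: $1902$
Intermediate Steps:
$r{\left(R,M \right)} = \frac{M}{R}$ ($r{\left(R,M \right)} = \frac{2 M}{2 R} = 2 M \frac{1}{2 R} = \frac{M}{R}$)
$s{\left(T \right)} = 5 + \frac{\frac{3}{2} + T}{4 + T}$ ($s{\left(T \right)} = 5 + \frac{T + \frac{6}{4}}{T + 4} = 5 + \frac{T + 6 \cdot \frac{1}{4}}{4 + T} = 5 + \frac{T + \frac{3}{2}}{4 + T} = 5 + \frac{\frac{3}{2} + T}{4 + T}$)
$2 s{\left(d{\left(-5,4 \right)} \right)} \left(-3\right) \left(-60\right) - 158 = 2 \frac{43 + 12 \left(1 + 4\right)}{2 \left(4 + \left(1 + 4\right)\right)} \left(-3\right) \left(-60\right) - 158 = 2 \frac{43 + 12 \cdot 5}{2 \left(4 + 5\right)} \left(-3\right) \left(-60\right) - 158 = 2 \frac{43 + 60}{2 \cdot 9} \left(-3\right) \left(-60\right) - 158 = 2 \cdot \frac{1}{2} \cdot \frac{1}{9} \cdot 103 \left(-3\right) \left(-60\right) - 158 = 2 \cdot \frac{103}{18} \left(-3\right) \left(-60\right) - 158 = \frac{103}{9} \left(-3\right) \left(-60\right) - 158 = \left(- \frac{103}{3}\right) \left(-60\right) - 158 = 2060 - 158 = 1902$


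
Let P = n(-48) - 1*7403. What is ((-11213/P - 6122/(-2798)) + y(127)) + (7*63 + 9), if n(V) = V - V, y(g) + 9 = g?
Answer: 5921008266/10356797 ≈ 571.70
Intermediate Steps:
y(g) = -9 + g
n(V) = 0
P = -7403 (P = 0 - 1*7403 = 0 - 7403 = -7403)
((-11213/P - 6122/(-2798)) + y(127)) + (7*63 + 9) = ((-11213/(-7403) - 6122/(-2798)) + (-9 + 127)) + (7*63 + 9) = ((-11213*(-1/7403) - 6122*(-1/2798)) + 118) + (441 + 9) = ((11213/7403 + 3061/1399) + 118) + 450 = (38347570/10356797 + 118) + 450 = 1260449616/10356797 + 450 = 5921008266/10356797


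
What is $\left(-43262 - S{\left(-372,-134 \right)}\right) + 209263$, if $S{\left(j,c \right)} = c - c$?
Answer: $166001$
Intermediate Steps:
$S{\left(j,c \right)} = 0$
$\left(-43262 - S{\left(-372,-134 \right)}\right) + 209263 = \left(-43262 - 0\right) + 209263 = \left(-43262 + 0\right) + 209263 = -43262 + 209263 = 166001$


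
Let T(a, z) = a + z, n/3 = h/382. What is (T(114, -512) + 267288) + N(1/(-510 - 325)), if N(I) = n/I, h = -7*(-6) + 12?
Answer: 50908355/191 ≈ 2.6654e+5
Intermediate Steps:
h = 54 (h = 42 + 12 = 54)
n = 81/191 (n = 3*(54/382) = 3*(54*(1/382)) = 3*(27/191) = 81/191 ≈ 0.42408)
N(I) = 81/(191*I)
(T(114, -512) + 267288) + N(1/(-510 - 325)) = ((114 - 512) + 267288) + 81/(191*(1/(-510 - 325))) = (-398 + 267288) + 81/(191*(1/(-835))) = 266890 + 81/(191*(-1/835)) = 266890 + (81/191)*(-835) = 266890 - 67635/191 = 50908355/191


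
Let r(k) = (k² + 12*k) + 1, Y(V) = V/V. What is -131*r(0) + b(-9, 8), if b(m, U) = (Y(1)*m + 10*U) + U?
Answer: -52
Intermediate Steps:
Y(V) = 1
b(m, U) = m + 11*U (b(m, U) = (1*m + 10*U) + U = (m + 10*U) + U = m + 11*U)
r(k) = 1 + k² + 12*k
-131*r(0) + b(-9, 8) = -131*(1 + 0² + 12*0) + (-9 + 11*8) = -131*(1 + 0 + 0) + (-9 + 88) = -131*1 + 79 = -131 + 79 = -52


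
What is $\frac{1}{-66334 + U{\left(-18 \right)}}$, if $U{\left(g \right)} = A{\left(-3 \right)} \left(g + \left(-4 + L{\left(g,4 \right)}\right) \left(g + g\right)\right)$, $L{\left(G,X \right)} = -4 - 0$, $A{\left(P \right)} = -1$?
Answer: $- \frac{1}{66604} \approx -1.5014 \cdot 10^{-5}$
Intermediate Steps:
$L{\left(G,X \right)} = -4$ ($L{\left(G,X \right)} = -4 + 0 = -4$)
$U{\left(g \right)} = 15 g$ ($U{\left(g \right)} = - (g + \left(-4 - 4\right) \left(g + g\right)) = - (g - 8 \cdot 2 g) = - (g - 16 g) = - \left(-15\right) g = 15 g$)
$\frac{1}{-66334 + U{\left(-18 \right)}} = \frac{1}{-66334 + 15 \left(-18\right)} = \frac{1}{-66334 - 270} = \frac{1}{-66604} = - \frac{1}{66604}$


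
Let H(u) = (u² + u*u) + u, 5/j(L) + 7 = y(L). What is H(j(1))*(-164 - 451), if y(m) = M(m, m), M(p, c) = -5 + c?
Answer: 3075/121 ≈ 25.413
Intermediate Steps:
y(m) = -5 + m
j(L) = 5/(-12 + L) (j(L) = 5/(-7 + (-5 + L)) = 5/(-12 + L))
H(u) = u + 2*u² (H(u) = (u² + u²) + u = 2*u² + u = u + 2*u²)
H(j(1))*(-164 - 451) = ((5/(-12 + 1))*(1 + 2*(5/(-12 + 1))))*(-164 - 451) = ((5/(-11))*(1 + 2*(5/(-11))))*(-615) = ((5*(-1/11))*(1 + 2*(5*(-1/11))))*(-615) = -5*(1 + 2*(-5/11))/11*(-615) = -5*(1 - 10/11)/11*(-615) = -5/11*1/11*(-615) = -5/121*(-615) = 3075/121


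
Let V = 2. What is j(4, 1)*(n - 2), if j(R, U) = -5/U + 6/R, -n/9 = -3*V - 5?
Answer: -679/2 ≈ -339.50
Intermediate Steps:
n = 99 (n = -9*(-3*2 - 5) = -9*(-6 - 5) = -9*(-11) = 99)
j(4, 1)*(n - 2) = (-5/1 + 6/4)*(99 - 2) = (-5*1 + 6*(¼))*97 = (-5 + 3/2)*97 = -7/2*97 = -679/2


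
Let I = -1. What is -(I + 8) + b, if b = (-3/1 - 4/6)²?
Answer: 58/9 ≈ 6.4444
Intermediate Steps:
b = 121/9 (b = (-3*1 - 4*⅙)² = (-3 - ⅔)² = (-11/3)² = 121/9 ≈ 13.444)
-(I + 8) + b = -(-1 + 8) + 121/9 = -1*7 + 121/9 = -7 + 121/9 = 58/9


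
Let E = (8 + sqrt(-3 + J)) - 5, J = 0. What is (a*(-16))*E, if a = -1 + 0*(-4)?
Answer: 48 + 16*I*sqrt(3) ≈ 48.0 + 27.713*I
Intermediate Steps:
a = -1 (a = -1 + 0 = -1)
E = 3 + I*sqrt(3) (E = (8 + sqrt(-3 + 0)) - 5 = (8 + sqrt(-3)) - 5 = (8 + I*sqrt(3)) - 5 = 3 + I*sqrt(3) ≈ 3.0 + 1.732*I)
(a*(-16))*E = (-1*(-16))*(3 + I*sqrt(3)) = 16*(3 + I*sqrt(3)) = 48 + 16*I*sqrt(3)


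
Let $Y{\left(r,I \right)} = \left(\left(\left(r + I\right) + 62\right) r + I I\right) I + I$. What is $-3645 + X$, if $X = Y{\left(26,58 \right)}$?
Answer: $411693$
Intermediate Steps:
$Y{\left(r,I \right)} = I + I \left(I^{2} + r \left(62 + I + r\right)\right)$ ($Y{\left(r,I \right)} = \left(\left(\left(I + r\right) + 62\right) r + I^{2}\right) I + I = \left(\left(62 + I + r\right) r + I^{2}\right) I + I = \left(r \left(62 + I + r\right) + I^{2}\right) I + I = \left(I^{2} + r \left(62 + I + r\right)\right) I + I = I \left(I^{2} + r \left(62 + I + r\right)\right) + I = I + I \left(I^{2} + r \left(62 + I + r\right)\right)$)
$X = 415338$ ($X = 58 \left(1 + 58^{2} + 26^{2} + 62 \cdot 26 + 58 \cdot 26\right) = 58 \left(1 + 3364 + 676 + 1612 + 1508\right) = 58 \cdot 7161 = 415338$)
$-3645 + X = -3645 + 415338 = 411693$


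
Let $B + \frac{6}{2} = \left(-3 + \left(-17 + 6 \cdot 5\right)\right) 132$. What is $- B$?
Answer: $-1317$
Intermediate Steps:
$B = 1317$ ($B = -3 + \left(-3 + \left(-17 + 6 \cdot 5\right)\right) 132 = -3 + \left(-3 + \left(-17 + 30\right)\right) 132 = -3 + \left(-3 + 13\right) 132 = -3 + 10 \cdot 132 = -3 + 1320 = 1317$)
$- B = \left(-1\right) 1317 = -1317$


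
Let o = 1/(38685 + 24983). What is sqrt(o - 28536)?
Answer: I*sqrt(28918483858099)/31834 ≈ 168.93*I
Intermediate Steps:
o = 1/63668 ≈ 1.5706e-5
sqrt(o - 28536) = sqrt(1/63668 - 28536) = sqrt(-1816830047/63668) = I*sqrt(28918483858099)/31834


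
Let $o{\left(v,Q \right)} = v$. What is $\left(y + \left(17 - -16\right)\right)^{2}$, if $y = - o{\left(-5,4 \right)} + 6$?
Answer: $1936$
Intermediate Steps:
$y = 11$ ($y = \left(-1\right) \left(-5\right) + 6 = 5 + 6 = 11$)
$\left(y + \left(17 - -16\right)\right)^{2} = \left(11 + \left(17 - -16\right)\right)^{2} = \left(11 + \left(17 + 16\right)\right)^{2} = \left(11 + 33\right)^{2} = 44^{2} = 1936$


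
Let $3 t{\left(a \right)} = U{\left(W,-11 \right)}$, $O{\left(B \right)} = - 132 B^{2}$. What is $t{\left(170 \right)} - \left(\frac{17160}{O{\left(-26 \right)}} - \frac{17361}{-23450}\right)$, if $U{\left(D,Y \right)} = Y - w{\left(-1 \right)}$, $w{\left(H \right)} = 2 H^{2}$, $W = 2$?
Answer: $- \frac{2232127}{457275} \approx -4.8814$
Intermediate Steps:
$U{\left(D,Y \right)} = -2 + Y$ ($U{\left(D,Y \right)} = Y - 2 \left(-1\right)^{2} = Y - 2 \cdot 1 = Y - 2 = -2 + Y$)
$t{\left(a \right)} = - \frac{13}{3}$ ($t{\left(a \right)} = \frac{-2 - 11}{3} = \frac{1}{3} \left(-13\right) = - \frac{13}{3}$)
$t{\left(170 \right)} - \left(\frac{17160}{O{\left(-26 \right)}} - \frac{17361}{-23450}\right) = - \frac{13}{3} - \left(\frac{17160}{\left(-132\right) \left(-26\right)^{2}} - \frac{17361}{-23450}\right) = - \frac{13}{3} - \left(\frac{17160}{\left(-132\right) 676} - - \frac{17361}{23450}\right) = - \frac{13}{3} - \left(\frac{17160}{-89232} + \frac{17361}{23450}\right) = - \frac{13}{3} - \left(17160 \left(- \frac{1}{89232}\right) + \frac{17361}{23450}\right) = - \frac{13}{3} - \left(- \frac{5}{26} + \frac{17361}{23450}\right) = - \frac{13}{3} - \frac{83534}{152425} = - \frac{2232127}{457275}$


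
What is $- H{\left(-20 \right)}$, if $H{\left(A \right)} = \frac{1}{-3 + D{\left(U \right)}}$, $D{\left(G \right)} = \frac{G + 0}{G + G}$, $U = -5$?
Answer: $\frac{2}{5} \approx 0.4$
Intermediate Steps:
$D{\left(G \right)} = \frac{1}{2}$ ($D{\left(G \right)} = \frac{G}{2 G} = G \frac{1}{2 G} = \frac{1}{2}$)
$H{\left(A \right)} = - \frac{2}{5}$ ($H{\left(A \right)} = \frac{1}{-3 + \frac{1}{2}} = \frac{1}{- \frac{5}{2}} = - \frac{2}{5}$)
$- H{\left(-20 \right)} = \left(-1\right) \left(- \frac{2}{5}\right) = \frac{2}{5}$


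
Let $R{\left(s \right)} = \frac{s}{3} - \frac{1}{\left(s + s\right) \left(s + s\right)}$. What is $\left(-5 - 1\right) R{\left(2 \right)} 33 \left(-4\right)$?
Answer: $\frac{957}{2} \approx 478.5$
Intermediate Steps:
$R{\left(s \right)} = - \frac{1}{4 s^{2}} + \frac{s}{3}$ ($R{\left(s \right)} = s \frac{1}{3} - \frac{1}{2 s 2 s} = \frac{s}{3} - \frac{1}{4 s^{2}} = - \frac{1}{4 s^{2}} + \frac{s}{3}$)
$\left(-5 - 1\right) R{\left(2 \right)} 33 \left(-4\right) = \left(-5 - 1\right) \left(- \frac{1}{4 \cdot 4} + \frac{1}{3} \cdot 2\right) 33 \left(-4\right) = - 6 \left(\left(- \frac{1}{4}\right) \frac{1}{4} + \frac{2}{3}\right) 33 \left(-4\right) = - 6 \left(- \frac{1}{16} + \frac{2}{3}\right) 33 \left(-4\right) = \left(-6\right) \frac{29}{48} \cdot 33 \left(-4\right) = \left(- \frac{29}{8}\right) 33 \left(-4\right) = \left(- \frac{957}{8}\right) \left(-4\right) = \frac{957}{2}$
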